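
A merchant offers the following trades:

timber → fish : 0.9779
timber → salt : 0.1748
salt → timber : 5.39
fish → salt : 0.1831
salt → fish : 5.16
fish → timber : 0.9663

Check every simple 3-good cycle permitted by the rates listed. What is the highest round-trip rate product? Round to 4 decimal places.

salt→timber→fish→salt: 5.39 × 0.9779 × 0.1831 = 0.96510
salt→fish→timber→salt: 5.16 × 0.9663 × 0.1748 = 0.87157
Maximum is salt→timber→fish→salt at 0.9651; no arbitrage — every cycle loses value.

0.9651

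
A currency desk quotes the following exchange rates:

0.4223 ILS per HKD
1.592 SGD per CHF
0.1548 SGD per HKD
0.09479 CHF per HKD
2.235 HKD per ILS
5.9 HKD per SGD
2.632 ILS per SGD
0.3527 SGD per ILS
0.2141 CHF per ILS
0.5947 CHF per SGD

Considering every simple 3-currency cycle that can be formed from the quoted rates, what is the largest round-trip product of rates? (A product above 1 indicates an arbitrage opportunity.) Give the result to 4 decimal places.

0.9106

ILS→HKD→SGD→ILS: 2.235 × 0.1548 × 2.632 = 0.91061
ILS→CHF→SGD→ILS: 0.2141 × 1.592 × 2.632 = 0.89711
HKD→CHF→SGD→HKD: 0.09479 × 1.592 × 5.9 = 0.89034
ILS→SGD→HKD→ILS: 0.3527 × 5.9 × 0.4223 = 0.87878
Maximum is ILS→HKD→SGD→ILS at 0.9106; no arbitrage — every cycle loses value.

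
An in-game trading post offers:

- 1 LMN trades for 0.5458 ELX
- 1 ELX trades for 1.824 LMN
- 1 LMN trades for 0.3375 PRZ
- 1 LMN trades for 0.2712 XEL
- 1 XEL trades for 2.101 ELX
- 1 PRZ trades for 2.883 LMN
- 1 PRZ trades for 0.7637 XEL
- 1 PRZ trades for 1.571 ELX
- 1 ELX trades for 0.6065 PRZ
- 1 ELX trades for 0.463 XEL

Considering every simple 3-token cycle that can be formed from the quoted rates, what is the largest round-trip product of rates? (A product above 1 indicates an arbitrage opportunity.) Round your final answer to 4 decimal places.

1.0393

XEL→ELX→LMN→XEL: 2.101 × 1.824 × 0.2712 = 1.03930
PRZ→XEL→ELX→PRZ: 0.7637 × 2.101 × 0.6065 = 0.97315
PRZ→ELX→LMN→PRZ: 1.571 × 1.824 × 0.3375 = 0.96711
PRZ→LMN→ELX→PRZ: 2.883 × 0.5458 × 0.6065 = 0.95435
Maximum is XEL→ELX→LMN→XEL at 1.0393; arbitrage exists.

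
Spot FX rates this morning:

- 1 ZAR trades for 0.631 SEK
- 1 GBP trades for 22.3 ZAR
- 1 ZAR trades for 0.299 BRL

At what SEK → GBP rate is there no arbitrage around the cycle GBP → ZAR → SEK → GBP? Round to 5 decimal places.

Known legs of the cycle: 22.3 × 0.631 = 14.0713
For no arbitrage the full-cycle product must be 1, so the missing rate is 1 / 14.0713 ≈ 0.0710666.

0.07107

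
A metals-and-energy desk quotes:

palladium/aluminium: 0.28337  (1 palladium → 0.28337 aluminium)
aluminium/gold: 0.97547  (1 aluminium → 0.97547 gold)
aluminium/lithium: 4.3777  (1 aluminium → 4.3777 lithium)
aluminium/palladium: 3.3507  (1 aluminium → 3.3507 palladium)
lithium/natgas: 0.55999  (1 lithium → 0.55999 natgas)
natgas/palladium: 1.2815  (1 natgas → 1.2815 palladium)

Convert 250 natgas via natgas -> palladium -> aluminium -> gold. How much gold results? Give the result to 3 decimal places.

88.558

250 natgas × 1.2815 = 320.375 palladium
320.375 palladium × 0.28337 = 90.78466375 aluminium
90.78466375 aluminium × 0.97547 = 88.5577159482125 gold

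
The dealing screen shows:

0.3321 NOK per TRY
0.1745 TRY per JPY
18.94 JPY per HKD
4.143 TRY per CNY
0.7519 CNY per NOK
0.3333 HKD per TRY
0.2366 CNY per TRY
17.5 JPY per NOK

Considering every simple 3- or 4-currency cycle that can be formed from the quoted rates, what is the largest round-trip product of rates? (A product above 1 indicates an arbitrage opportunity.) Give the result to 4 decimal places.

TRY→HKD→JPY→TRY: 0.3333 × 18.94 × 0.1745 = 1.10157
TRY→NOK→CNY→TRY: 0.3321 × 0.7519 × 4.143 = 1.03453
TRY→NOK→JPY→TRY: 0.3321 × 17.5 × 0.1745 = 1.01415
Maximum is TRY→HKD→JPY→TRY at 1.1016; arbitrage exists.

1.1016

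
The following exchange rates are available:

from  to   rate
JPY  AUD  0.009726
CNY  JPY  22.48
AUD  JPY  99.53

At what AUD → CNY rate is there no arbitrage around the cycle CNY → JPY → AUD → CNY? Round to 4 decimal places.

4.5737

Known legs of the cycle: 22.48 × 0.009726 = 0.21864048
For no arbitrage the full-cycle product must be 1, so the missing rate is 1 / 0.21864048 ≈ 4.573718.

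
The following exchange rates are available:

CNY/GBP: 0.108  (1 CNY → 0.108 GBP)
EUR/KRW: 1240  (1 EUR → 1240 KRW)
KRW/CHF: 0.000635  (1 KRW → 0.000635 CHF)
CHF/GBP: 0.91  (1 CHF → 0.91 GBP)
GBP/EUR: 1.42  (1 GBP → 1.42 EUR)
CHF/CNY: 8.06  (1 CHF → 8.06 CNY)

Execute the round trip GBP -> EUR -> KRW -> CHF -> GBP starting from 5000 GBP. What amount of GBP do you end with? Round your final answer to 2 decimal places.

5000 GBP × 1.42 = 7100 EUR
7100 EUR × 1240 = 8804000 KRW
8804000 KRW × 0.000635 = 5590.54 CHF
5590.54 CHF × 0.91 = 5087.3914 GBP

5087.39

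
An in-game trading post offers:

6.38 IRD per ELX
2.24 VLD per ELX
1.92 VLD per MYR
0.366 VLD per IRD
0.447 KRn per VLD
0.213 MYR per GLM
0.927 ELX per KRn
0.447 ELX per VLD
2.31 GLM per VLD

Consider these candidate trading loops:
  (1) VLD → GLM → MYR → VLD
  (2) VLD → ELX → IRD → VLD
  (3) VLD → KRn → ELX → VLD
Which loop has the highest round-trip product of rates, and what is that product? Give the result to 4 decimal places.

1.0438

(1) 2.31 × 0.213 × 1.92 = 0.94470
(2) 0.447 × 6.38 × 0.366 = 1.04378
(3) 0.447 × 0.927 × 2.24 = 0.92819
Highest is cycle (2) at 1.0438 (>1, arbitrage).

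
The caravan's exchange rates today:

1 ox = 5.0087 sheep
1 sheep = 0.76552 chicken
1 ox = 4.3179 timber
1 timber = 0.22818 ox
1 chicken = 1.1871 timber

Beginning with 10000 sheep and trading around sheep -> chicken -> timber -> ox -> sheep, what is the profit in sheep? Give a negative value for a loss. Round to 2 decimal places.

385.96

10000 sheep × 0.76552 = 7655.2 chicken
7655.2 chicken × 1.1871 = 9087.48792 timber
9087.48792 timber × 0.22818 = 2073.5829935856 ox
2073.5829935856 ox × 5.0087 = 10385.95513997219472 sheep
Net change: 10385.95513997219472 − 10000 = 385.95513997219472 sheep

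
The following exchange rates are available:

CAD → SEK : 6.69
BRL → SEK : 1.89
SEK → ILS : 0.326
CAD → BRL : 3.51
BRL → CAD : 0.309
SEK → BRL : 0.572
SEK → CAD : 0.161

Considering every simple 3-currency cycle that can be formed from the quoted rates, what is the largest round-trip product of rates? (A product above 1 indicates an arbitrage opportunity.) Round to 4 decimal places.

1.1824

BRL→CAD→SEK→BRL: 0.309 × 6.69 × 0.572 = 1.18244
BRL→SEK→CAD→BRL: 1.89 × 0.161 × 3.51 = 1.06806
Maximum is BRL→CAD→SEK→BRL at 1.1824; arbitrage exists.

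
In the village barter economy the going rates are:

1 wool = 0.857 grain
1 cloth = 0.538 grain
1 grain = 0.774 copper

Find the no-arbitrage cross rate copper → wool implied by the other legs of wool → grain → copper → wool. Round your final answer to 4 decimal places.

1.5076

Known legs of the cycle: 0.857 × 0.774 = 0.663318
For no arbitrage the full-cycle product must be 1, so the missing rate is 1 / 0.663318 ≈ 1.507573.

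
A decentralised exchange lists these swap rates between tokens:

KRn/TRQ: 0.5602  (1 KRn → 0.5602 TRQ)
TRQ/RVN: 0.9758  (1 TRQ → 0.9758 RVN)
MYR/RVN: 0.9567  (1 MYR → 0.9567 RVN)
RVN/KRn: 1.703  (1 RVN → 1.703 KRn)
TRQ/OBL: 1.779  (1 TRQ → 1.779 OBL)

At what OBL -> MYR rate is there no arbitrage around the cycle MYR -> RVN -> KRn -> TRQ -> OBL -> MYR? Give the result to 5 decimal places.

0.61587

Known legs of the cycle: 0.9567 × 1.703 × 0.5602 × 1.779 = 1.62371377276758
For no arbitrage the full-cycle product must be 1, so the missing rate is 1 / 1.62371377276758 ≈ 0.6158721.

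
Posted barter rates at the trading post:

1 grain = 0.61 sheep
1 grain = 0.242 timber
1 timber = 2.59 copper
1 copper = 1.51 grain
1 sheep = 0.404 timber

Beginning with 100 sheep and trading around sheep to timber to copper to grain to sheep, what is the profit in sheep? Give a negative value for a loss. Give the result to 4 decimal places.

-3.6198

100 sheep × 0.404 = 40.4 timber
40.4 timber × 2.59 = 104.636 copper
104.636 copper × 1.51 = 158.00036 grain
158.00036 grain × 0.61 = 96.3802196 sheep
Net change: 96.3802196 − 100 = -3.6197804 sheep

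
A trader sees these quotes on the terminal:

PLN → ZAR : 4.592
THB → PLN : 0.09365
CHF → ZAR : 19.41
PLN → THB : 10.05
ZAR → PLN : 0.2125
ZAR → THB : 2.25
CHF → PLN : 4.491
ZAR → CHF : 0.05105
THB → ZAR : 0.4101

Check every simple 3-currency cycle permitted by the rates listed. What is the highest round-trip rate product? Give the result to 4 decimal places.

1.0528

CHF→PLN→ZAR→CHF: 4.491 × 4.592 × 0.05105 = 1.05279
PLN→ZAR→THB→PLN: 4.592 × 2.25 × 0.09365 = 0.96759
PLN→THB→ZAR→PLN: 10.05 × 0.4101 × 0.2125 = 0.87582
Maximum is CHF→PLN→ZAR→CHF at 1.0528; arbitrage exists.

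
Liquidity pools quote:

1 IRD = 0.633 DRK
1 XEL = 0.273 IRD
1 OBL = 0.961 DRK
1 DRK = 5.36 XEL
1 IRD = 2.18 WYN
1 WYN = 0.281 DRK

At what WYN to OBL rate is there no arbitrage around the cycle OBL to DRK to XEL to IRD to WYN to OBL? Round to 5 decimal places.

0.32621

Known legs of the cycle: 0.961 × 5.36 × 0.273 × 2.18 = 3.0655423344
For no arbitrage the full-cycle product must be 1, so the missing rate is 1 / 3.0655423344 ≈ 0.3262066.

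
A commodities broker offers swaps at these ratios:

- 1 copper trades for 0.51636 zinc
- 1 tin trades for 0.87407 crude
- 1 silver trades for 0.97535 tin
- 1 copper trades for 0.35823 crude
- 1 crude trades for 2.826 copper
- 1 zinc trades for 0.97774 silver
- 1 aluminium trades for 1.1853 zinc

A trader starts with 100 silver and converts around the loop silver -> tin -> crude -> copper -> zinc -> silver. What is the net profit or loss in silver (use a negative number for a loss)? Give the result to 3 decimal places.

21.634

100 silver × 0.97535 = 97.535 tin
97.535 tin × 0.87407 = 85.25241745 crude
85.25241745 crude × 2.826 = 240.9233317137 copper
240.9233317137 copper × 0.51636 = 124.403171563686132 zinc
124.403171563686132 zinc × 0.97774 = 121.63395696467847870168 silver
Net change: 121.63395696467847870168 − 100 = 21.63395696467847870168 silver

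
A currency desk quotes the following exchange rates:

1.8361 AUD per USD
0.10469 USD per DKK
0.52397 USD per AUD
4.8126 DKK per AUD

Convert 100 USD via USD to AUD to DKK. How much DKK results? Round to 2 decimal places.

100 USD × 1.8361 = 183.61 AUD
183.61 AUD × 4.8126 = 883.641486 DKK

883.64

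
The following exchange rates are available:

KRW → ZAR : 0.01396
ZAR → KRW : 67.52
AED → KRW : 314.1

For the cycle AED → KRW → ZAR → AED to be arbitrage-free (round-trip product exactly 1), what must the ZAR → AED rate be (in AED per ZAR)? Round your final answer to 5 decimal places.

Known legs of the cycle: 314.1 × 0.01396 = 4.384836
For no arbitrage the full-cycle product must be 1, so the missing rate is 1 / 4.384836 ≈ 0.2280587.

0.22806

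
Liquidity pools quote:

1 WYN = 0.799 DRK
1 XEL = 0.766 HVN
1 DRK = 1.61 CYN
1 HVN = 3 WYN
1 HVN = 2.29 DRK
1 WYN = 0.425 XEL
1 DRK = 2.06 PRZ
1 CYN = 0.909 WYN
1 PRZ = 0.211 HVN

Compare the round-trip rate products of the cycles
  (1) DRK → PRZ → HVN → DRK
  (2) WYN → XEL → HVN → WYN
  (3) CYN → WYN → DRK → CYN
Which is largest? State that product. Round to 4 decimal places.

(1) 2.06 × 0.211 × 2.29 = 0.99537
(2) 0.425 × 0.766 × 3 = 0.97665
(3) 0.909 × 0.799 × 1.61 = 1.16933
Highest is cycle (3) at 1.1693 (>1, arbitrage).

1.1693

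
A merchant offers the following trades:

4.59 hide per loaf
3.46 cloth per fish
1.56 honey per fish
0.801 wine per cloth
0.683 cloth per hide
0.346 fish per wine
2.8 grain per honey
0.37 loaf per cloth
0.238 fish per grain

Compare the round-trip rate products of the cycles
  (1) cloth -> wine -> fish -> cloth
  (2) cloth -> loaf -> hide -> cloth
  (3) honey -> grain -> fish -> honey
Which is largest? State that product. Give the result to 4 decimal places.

1.1599

(1) 0.801 × 0.346 × 3.46 = 0.95893
(2) 0.37 × 4.59 × 0.683 = 1.15994
(3) 2.8 × 0.238 × 1.56 = 1.03958
Highest is cycle (2) at 1.1599 (>1, arbitrage).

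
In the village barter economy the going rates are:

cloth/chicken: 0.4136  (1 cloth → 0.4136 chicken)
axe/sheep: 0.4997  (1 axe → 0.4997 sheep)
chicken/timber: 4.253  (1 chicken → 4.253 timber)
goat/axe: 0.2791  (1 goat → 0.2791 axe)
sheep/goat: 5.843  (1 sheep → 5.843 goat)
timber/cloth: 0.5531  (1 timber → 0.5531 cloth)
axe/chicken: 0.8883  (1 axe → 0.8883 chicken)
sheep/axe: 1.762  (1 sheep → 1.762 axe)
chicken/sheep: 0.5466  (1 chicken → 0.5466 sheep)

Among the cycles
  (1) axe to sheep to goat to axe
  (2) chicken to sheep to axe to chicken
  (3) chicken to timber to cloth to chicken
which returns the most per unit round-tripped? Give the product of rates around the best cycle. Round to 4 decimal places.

(1) 0.4997 × 5.843 × 0.2791 = 0.81490
(2) 0.5466 × 1.762 × 0.8883 = 0.85553
(3) 4.253 × 0.5531 × 0.4136 = 0.97293
Highest is cycle (3) at 0.9729 (≤1, no arbitrage).

0.9729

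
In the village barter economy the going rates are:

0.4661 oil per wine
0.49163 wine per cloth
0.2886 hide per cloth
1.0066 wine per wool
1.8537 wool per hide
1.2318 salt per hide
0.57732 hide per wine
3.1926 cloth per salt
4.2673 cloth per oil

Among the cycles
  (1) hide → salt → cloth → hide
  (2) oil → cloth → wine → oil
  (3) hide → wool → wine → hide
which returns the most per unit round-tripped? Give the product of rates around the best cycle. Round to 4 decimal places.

1.1350

(1) 1.2318 × 3.1926 × 0.2886 = 1.13496
(2) 4.2673 × 0.49163 × 0.4661 = 0.97785
(3) 1.8537 × 1.0066 × 0.57732 = 1.07724
Highest is cycle (1) at 1.1350 (>1, arbitrage).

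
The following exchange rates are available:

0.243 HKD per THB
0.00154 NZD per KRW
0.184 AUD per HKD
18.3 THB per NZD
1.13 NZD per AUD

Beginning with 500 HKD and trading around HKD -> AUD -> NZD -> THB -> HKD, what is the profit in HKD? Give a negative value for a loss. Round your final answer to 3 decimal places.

-37.700

500 HKD × 0.184 = 92 AUD
92 AUD × 1.13 = 103.96 NZD
103.96 NZD × 18.3 = 1902.468 THB
1902.468 THB × 0.243 = 462.299724 HKD
Net change: 462.299724 − 500 = -37.700276 HKD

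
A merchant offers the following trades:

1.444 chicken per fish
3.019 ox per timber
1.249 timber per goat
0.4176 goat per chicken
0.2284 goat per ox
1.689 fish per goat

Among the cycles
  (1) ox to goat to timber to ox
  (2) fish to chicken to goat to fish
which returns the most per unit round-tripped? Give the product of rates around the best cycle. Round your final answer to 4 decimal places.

(1) 0.2284 × 1.249 × 3.019 = 0.86123
(2) 1.444 × 0.4176 × 1.689 = 1.01849
Highest is cycle (2) at 1.0185 (>1, arbitrage).

1.0185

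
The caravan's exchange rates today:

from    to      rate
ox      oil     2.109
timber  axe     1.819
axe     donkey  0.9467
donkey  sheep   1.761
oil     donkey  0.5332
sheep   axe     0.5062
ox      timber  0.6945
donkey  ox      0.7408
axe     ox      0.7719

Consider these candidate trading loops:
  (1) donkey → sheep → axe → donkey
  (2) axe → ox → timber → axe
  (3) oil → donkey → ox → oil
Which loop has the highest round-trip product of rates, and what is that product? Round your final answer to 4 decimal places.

0.9751

(1) 1.761 × 0.5062 × 0.9467 = 0.84391
(2) 0.7719 × 0.6945 × 1.819 = 0.97514
(3) 0.5332 × 0.7408 × 2.109 = 0.83304
Highest is cycle (2) at 0.9751 (≤1, no arbitrage).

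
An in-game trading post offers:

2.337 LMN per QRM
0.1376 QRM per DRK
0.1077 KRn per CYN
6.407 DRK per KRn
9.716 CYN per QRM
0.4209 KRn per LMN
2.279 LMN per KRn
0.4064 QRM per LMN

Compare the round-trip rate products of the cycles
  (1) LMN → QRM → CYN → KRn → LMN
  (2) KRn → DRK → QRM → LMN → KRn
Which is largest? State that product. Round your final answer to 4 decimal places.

(1) 0.4064 × 9.716 × 0.1077 × 2.279 = 0.96917
(2) 6.407 × 0.1376 × 2.337 × 0.4209 = 0.86718
Highest is cycle (1) at 0.9692 (≤1, no arbitrage).

0.9692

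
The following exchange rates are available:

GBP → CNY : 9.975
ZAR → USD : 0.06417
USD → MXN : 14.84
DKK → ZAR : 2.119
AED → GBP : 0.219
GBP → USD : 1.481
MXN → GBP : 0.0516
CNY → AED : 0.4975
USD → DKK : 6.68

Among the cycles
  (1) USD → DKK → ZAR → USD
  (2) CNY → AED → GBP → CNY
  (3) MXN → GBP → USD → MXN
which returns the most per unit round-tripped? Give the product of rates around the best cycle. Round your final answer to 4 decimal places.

(1) 6.68 × 2.119 × 0.06417 = 0.90832
(2) 0.4975 × 0.219 × 9.975 = 1.08680
(3) 0.0516 × 1.481 × 14.84 = 1.13407
Highest is cycle (3) at 1.1341 (>1, arbitrage).

1.1341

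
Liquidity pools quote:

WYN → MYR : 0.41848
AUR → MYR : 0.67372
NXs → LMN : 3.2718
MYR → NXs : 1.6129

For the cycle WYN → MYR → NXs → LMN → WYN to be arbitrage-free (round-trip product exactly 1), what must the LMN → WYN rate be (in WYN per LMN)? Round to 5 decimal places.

0.45283

Known legs of the cycle: 0.41848 × 1.6129 × 3.2718 = 2.2083550413456
For no arbitrage the full-cycle product must be 1, so the missing rate is 1 / 2.2083550413456 ≈ 0.4528257.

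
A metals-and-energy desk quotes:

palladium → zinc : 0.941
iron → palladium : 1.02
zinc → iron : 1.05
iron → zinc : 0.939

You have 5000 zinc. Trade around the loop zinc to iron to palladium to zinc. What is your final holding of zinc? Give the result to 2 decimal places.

5039.06

5000 zinc × 1.05 = 5250 iron
5250 iron × 1.02 = 5355 palladium
5355 palladium × 0.941 = 5039.055 zinc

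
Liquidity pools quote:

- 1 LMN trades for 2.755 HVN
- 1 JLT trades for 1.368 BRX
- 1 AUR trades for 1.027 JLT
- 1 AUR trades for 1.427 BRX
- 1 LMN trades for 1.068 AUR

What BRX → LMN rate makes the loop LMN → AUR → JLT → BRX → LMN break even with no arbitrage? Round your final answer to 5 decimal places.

Known legs of the cycle: 1.068 × 1.027 × 1.368 = 1.500471648
For no arbitrage the full-cycle product must be 1, so the missing rate is 1 / 1.500471648 ≈ 0.6664571.

0.66646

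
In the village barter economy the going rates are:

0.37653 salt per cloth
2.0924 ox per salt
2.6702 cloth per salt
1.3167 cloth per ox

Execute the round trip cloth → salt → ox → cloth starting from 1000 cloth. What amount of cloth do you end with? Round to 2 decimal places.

1000 cloth × 0.37653 = 376.53 salt
376.53 salt × 2.0924 = 787.851372 ox
787.851372 ox × 1.3167 = 1037.3639015124 cloth

1037.36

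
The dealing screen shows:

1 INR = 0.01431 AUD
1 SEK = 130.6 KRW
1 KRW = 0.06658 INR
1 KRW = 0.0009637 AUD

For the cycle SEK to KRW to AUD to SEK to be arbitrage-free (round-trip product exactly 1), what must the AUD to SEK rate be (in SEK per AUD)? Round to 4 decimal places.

7.9454

Known legs of the cycle: 130.6 × 0.0009637 = 0.12585922
For no arbitrage the full-cycle product must be 1, so the missing rate is 1 / 0.12585922 ≈ 7.945385.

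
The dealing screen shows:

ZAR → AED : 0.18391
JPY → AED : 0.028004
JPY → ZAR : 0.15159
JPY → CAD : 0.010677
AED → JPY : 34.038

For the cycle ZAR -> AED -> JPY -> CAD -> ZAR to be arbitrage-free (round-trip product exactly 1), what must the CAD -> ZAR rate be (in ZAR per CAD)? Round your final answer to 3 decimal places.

Known legs of the cycle: 0.18391 × 34.038 × 0.010677 = 0.06683725744866
For no arbitrage the full-cycle product must be 1, so the missing rate is 1 / 0.06683725744866 ≈ 14.96172.

14.962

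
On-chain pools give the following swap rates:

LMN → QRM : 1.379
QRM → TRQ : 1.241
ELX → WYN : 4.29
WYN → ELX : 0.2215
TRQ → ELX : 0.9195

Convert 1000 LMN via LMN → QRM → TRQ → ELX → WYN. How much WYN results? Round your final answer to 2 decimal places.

1000 LMN × 1.379 = 1379 QRM
1379 QRM × 1.241 = 1711.339 TRQ
1711.339 TRQ × 0.9195 = 1573.5762105 ELX
1573.5762105 ELX × 4.29 = 6750.641943045 WYN

6750.64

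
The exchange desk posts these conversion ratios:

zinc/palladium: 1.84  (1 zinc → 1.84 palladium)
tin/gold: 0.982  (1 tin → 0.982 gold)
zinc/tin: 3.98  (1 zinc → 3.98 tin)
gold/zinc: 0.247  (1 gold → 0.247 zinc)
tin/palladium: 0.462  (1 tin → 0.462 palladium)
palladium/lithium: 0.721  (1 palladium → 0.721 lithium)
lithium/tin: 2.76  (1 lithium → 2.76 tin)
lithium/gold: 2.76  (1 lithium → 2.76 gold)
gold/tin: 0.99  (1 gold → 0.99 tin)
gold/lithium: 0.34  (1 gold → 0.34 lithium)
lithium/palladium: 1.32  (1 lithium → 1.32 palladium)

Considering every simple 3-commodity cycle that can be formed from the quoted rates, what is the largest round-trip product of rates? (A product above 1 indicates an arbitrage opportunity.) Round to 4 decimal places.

tin→gold→zinc→tin: 0.982 × 0.247 × 3.98 = 0.96536
tin→gold→lithium→tin: 0.982 × 0.34 × 2.76 = 0.92151
tin→palladium→lithium→tin: 0.462 × 0.721 × 2.76 = 0.91936
Maximum is tin→gold→zinc→tin at 0.9654; no arbitrage — every cycle loses value.

0.9654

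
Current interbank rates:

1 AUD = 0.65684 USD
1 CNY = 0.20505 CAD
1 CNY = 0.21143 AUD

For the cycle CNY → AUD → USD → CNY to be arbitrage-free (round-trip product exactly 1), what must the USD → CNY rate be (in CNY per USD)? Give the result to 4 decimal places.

7.2007

Known legs of the cycle: 0.21143 × 0.65684 = 0.1388756812
For no arbitrage the full-cycle product must be 1, so the missing rate is 1 / 0.1388756812 ≈ 7.200685.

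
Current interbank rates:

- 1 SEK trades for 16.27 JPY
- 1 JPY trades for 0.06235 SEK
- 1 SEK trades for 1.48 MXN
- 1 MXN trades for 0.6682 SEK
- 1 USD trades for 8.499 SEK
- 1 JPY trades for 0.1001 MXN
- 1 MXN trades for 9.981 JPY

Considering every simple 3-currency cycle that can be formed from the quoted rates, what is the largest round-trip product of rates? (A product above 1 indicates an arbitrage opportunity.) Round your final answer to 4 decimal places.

1.0882

MXN→SEK→JPY→MXN: 0.6682 × 16.27 × 0.1001 = 1.08825
MXN→JPY→SEK→MXN: 9.981 × 0.06235 × 1.48 = 0.92103
Maximum is MXN→SEK→JPY→MXN at 1.0882; arbitrage exists.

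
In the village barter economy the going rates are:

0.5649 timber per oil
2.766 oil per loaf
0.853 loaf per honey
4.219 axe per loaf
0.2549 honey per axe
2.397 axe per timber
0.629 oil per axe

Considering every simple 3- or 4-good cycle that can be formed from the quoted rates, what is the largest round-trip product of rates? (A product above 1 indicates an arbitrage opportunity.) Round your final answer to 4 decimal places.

loaf→axe→honey→loaf: 4.219 × 0.2549 × 0.853 = 0.91734
timber→axe→oil→timber: 2.397 × 0.629 × 0.5649 = 0.85171
Maximum is loaf→axe→honey→loaf at 0.9173; no arbitrage — every cycle loses value.

0.9173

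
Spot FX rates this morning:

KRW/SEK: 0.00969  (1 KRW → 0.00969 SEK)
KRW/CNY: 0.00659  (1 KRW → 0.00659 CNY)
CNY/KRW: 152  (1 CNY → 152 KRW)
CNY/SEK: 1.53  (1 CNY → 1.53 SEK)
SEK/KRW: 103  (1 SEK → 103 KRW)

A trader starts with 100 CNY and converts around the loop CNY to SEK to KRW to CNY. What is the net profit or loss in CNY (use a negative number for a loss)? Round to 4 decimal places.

100 CNY × 1.53 = 153 SEK
153 SEK × 103 = 15759 KRW
15759 KRW × 0.00659 = 103.85181 CNY
Net change: 103.85181 − 100 = 3.85181 CNY

3.8518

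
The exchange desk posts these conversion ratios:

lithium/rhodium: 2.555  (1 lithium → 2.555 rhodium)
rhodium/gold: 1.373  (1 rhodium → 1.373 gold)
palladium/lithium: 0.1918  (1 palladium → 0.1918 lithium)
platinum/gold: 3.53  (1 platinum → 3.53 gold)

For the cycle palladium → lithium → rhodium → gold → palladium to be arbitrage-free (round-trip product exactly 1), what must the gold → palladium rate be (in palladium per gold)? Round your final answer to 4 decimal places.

Known legs of the cycle: 0.1918 × 2.555 × 1.373 = 0.672837277
For no arbitrage the full-cycle product must be 1, so the missing rate is 1 / 0.672837277 ≈ 1.486243.

1.4862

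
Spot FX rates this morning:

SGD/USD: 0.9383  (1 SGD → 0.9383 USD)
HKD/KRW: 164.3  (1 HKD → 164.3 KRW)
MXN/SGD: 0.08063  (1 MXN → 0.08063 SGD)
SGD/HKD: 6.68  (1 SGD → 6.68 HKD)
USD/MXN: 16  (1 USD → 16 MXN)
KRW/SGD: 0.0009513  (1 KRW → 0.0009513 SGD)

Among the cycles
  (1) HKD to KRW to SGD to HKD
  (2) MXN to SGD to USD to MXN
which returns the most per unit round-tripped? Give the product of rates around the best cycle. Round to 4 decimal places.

1.2105

(1) 164.3 × 0.0009513 × 6.68 = 1.04407
(2) 0.08063 × 0.9383 × 16 = 1.21048
Highest is cycle (2) at 1.2105 (>1, arbitrage).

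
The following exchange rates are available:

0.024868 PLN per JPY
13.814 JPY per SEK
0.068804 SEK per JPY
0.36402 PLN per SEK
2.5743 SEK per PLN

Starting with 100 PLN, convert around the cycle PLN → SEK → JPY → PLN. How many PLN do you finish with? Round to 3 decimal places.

100 PLN × 2.5743 = 257.43 SEK
257.43 SEK × 13.814 = 3556.13802 JPY
3556.13802 JPY × 0.024868 = 88.43404028136 PLN

88.434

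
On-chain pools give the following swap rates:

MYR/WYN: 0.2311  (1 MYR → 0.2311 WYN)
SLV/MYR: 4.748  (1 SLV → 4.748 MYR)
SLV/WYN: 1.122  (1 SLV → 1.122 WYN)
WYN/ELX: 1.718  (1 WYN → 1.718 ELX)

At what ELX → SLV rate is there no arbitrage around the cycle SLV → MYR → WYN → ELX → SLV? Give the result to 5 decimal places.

0.53048

Known legs of the cycle: 4.748 × 0.2311 × 1.718 = 1.8850974904
For no arbitrage the full-cycle product must be 1, so the missing rate is 1 / 1.8850974904 ≈ 0.5304765.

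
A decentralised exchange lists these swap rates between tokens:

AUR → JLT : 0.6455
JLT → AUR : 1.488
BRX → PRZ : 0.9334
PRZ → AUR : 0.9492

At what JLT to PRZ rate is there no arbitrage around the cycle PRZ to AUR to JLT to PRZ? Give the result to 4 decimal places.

1.6321

Known legs of the cycle: 0.9492 × 0.6455 = 0.6127086
For no arbitrage the full-cycle product must be 1, so the missing rate is 1 / 0.6127086 ≈ 1.632097.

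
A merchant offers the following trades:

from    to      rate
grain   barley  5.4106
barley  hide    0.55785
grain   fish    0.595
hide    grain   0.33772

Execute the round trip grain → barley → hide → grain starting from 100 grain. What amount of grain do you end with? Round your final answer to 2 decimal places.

100 grain × 5.4106 = 541.06 barley
541.06 barley × 0.55785 = 301.830321 hide
301.830321 hide × 0.33772 = 101.93413600812 grain

101.93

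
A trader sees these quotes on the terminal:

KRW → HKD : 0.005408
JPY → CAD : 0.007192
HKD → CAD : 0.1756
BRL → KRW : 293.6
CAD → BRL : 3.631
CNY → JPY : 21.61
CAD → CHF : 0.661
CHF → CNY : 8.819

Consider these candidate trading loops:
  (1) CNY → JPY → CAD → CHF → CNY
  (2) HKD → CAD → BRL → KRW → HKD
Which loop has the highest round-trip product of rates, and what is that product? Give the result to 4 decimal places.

1.0124

(1) 21.61 × 0.007192 × 0.661 × 8.819 = 0.90599
(2) 0.1756 × 3.631 × 293.6 × 0.005408 = 1.01238
Highest is cycle (2) at 1.0124 (>1, arbitrage).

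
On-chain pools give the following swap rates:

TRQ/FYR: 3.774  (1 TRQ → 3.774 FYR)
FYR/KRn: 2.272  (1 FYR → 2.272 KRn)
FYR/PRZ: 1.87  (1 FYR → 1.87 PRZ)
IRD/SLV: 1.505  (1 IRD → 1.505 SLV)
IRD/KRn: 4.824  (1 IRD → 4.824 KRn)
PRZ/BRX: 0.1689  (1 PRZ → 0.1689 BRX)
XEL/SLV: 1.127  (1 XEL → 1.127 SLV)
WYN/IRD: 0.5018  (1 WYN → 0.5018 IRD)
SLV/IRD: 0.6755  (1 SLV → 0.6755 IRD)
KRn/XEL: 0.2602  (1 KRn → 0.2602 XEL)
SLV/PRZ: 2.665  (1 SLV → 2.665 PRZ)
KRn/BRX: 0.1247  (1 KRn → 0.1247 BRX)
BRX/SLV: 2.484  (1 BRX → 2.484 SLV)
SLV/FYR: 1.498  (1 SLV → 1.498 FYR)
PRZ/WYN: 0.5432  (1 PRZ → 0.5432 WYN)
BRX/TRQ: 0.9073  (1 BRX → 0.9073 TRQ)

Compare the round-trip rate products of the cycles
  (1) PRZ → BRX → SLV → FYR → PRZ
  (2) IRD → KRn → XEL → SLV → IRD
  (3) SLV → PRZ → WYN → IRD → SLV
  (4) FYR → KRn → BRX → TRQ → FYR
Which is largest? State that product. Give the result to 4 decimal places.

1.1753

(1) 0.1689 × 2.484 × 1.498 × 1.87 = 1.17526
(2) 4.824 × 0.2602 × 1.127 × 0.6755 = 0.95557
(3) 2.665 × 0.5432 × 0.5018 × 1.505 = 1.09326
(4) 2.272 × 0.1247 × 0.9073 × 3.774 = 0.97012
Highest is cycle (1) at 1.1753 (>1, arbitrage).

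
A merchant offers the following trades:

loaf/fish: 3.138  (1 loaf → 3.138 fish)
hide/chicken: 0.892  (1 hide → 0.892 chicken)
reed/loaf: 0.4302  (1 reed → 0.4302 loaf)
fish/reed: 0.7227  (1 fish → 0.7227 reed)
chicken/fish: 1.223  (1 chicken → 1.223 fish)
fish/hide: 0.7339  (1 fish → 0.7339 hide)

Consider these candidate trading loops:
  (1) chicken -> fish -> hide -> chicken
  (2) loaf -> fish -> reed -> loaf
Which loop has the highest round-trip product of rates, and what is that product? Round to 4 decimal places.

0.9756

(1) 1.223 × 0.7339 × 0.892 = 0.80062
(2) 3.138 × 0.7227 × 0.4302 = 0.97562
Highest is cycle (2) at 0.9756 (≤1, no arbitrage).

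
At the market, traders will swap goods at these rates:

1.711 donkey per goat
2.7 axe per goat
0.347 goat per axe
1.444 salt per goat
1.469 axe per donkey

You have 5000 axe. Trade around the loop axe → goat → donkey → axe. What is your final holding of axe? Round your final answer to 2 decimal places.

5000 axe × 0.347 = 1735 goat
1735 goat × 1.711 = 2968.585 donkey
2968.585 donkey × 1.469 = 4360.851365 axe

4360.85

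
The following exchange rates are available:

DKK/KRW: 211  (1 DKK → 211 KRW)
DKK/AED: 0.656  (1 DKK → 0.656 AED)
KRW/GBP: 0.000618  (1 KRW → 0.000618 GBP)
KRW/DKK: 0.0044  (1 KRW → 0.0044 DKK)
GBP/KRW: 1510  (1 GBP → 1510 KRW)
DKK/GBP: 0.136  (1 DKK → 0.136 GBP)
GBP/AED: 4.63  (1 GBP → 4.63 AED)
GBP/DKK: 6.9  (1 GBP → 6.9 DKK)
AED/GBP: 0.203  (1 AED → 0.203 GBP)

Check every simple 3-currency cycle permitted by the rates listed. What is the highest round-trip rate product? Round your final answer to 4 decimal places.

DKK→AED→GBP→DKK: 0.656 × 0.203 × 6.9 = 0.91886
DKK→GBP→KRW→DKK: 0.136 × 1510 × 0.0044 = 0.90358
DKK→KRW→GBP→DKK: 211 × 0.000618 × 6.9 = 0.89975
Maximum is DKK→AED→GBP→DKK at 0.9189; no arbitrage — every cycle loses value.

0.9189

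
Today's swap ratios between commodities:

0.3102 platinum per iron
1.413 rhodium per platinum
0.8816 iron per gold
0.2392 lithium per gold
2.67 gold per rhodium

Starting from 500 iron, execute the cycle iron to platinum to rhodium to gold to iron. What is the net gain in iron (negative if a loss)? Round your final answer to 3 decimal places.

500 iron × 0.3102 = 155.1 platinum
155.1 platinum × 1.413 = 219.1563 rhodium
219.1563 rhodium × 2.67 = 585.147321 gold
585.147321 gold × 0.8816 = 515.8658781936 iron
Net change: 515.8658781936 − 500 = 15.8658781936 iron

15.866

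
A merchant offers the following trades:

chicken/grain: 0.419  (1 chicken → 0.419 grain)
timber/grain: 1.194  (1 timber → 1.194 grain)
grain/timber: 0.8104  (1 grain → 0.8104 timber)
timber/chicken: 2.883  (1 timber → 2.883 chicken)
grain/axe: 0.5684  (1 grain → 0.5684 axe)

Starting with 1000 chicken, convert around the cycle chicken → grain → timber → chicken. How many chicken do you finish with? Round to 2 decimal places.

1000 chicken × 0.419 = 419 grain
419 grain × 0.8104 = 339.5576 timber
339.5576 timber × 2.883 = 978.9445608 chicken

978.94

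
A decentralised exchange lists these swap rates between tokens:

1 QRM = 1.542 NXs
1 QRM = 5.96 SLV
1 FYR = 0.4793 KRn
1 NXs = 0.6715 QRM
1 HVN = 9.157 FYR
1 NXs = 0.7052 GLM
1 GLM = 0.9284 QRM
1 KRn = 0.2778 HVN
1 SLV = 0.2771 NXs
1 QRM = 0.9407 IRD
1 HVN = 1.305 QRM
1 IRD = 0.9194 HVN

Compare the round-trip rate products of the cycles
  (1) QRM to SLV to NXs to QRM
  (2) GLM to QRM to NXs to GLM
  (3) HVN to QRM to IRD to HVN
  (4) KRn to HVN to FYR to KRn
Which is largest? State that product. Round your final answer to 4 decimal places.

1.2193

(1) 5.96 × 0.2771 × 0.6715 = 1.10899
(2) 0.9284 × 1.542 × 0.7052 = 1.00956
(3) 1.305 × 0.9407 × 0.9194 = 1.12867
(4) 0.2778 × 9.157 × 0.4793 = 1.21925
Highest is cycle (4) at 1.2193 (>1, arbitrage).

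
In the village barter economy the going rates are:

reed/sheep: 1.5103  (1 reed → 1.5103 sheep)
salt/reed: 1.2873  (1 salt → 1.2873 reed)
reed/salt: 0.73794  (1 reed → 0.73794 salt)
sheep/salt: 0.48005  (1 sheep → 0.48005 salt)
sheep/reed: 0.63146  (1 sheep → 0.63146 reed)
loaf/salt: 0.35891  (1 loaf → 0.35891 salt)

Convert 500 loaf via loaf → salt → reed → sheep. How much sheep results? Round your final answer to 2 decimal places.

348.90

500 loaf × 0.35891 = 179.455 salt
179.455 salt × 1.2873 = 231.0124215 reed
231.0124215 reed × 1.5103 = 348.89806019145 sheep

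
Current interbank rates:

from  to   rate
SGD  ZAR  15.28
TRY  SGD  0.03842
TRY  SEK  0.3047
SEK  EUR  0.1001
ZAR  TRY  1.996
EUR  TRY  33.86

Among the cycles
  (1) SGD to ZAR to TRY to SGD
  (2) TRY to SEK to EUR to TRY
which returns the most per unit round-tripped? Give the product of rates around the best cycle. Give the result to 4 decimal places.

(1) 15.28 × 1.996 × 0.03842 = 1.17177
(2) 0.3047 × 0.1001 × 33.86 = 1.03275
Highest is cycle (1) at 1.1718 (>1, arbitrage).

1.1718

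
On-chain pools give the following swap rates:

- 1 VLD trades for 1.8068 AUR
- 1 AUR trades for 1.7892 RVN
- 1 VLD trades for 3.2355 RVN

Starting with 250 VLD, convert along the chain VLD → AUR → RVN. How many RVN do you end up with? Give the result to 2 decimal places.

250 VLD × 1.8068 = 451.7 AUR
451.7 AUR × 1.7892 = 808.18164 RVN

808.18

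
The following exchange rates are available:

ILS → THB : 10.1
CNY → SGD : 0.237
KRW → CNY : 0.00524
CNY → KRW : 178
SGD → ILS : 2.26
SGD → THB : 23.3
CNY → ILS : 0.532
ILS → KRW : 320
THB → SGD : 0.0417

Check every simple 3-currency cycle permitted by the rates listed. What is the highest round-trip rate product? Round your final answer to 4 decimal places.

0.9518

ILS→THB→SGD→ILS: 10.1 × 0.0417 × 2.26 = 0.95184
ILS→KRW→CNY→ILS: 320 × 0.00524 × 0.532 = 0.89206
Maximum is ILS→THB→SGD→ILS at 0.9518; no arbitrage — every cycle loses value.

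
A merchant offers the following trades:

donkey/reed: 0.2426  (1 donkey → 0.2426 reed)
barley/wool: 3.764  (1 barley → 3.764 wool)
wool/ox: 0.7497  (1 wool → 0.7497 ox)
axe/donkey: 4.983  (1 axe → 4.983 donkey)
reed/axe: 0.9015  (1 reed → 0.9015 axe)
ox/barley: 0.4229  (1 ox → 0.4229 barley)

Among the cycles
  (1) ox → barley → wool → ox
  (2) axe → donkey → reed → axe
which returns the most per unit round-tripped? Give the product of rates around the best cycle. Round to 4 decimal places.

(1) 0.4229 × 3.764 × 0.7497 = 1.19337
(2) 4.983 × 0.2426 × 0.9015 = 1.08980
Highest is cycle (1) at 1.1934 (>1, arbitrage).

1.1934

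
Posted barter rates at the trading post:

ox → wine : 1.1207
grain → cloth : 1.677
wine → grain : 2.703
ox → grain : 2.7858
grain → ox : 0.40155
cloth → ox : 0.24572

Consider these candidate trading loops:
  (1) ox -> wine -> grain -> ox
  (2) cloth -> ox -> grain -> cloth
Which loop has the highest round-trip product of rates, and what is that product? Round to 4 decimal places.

1.2164

(1) 1.1207 × 2.703 × 0.40155 = 1.21640
(2) 0.24572 × 2.7858 × 1.677 = 1.14795
Highest is cycle (1) at 1.2164 (>1, arbitrage).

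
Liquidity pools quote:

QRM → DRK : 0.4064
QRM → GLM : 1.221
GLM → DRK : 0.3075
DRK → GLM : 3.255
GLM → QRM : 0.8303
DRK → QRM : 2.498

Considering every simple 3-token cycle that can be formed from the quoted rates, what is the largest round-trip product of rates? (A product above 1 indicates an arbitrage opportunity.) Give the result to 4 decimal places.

1.0983

DRK→GLM→QRM→DRK: 3.255 × 0.8303 × 0.4064 = 1.09835
DRK→QRM→GLM→DRK: 2.498 × 1.221 × 0.3075 = 0.93789
Maximum is DRK→GLM→QRM→DRK at 1.0983; arbitrage exists.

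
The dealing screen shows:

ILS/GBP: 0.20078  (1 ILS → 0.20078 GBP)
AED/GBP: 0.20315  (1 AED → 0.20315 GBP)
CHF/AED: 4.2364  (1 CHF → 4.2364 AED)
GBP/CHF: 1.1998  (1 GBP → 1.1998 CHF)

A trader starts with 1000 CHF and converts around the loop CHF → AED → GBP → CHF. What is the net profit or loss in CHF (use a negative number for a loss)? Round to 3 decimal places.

32.577

1000 CHF × 4.2364 = 4236.4 AED
4236.4 AED × 0.20315 = 860.62466 GBP
860.62466 GBP × 1.1998 = 1032.577467068 CHF
Net change: 1032.577467068 − 1000 = 32.577467068 CHF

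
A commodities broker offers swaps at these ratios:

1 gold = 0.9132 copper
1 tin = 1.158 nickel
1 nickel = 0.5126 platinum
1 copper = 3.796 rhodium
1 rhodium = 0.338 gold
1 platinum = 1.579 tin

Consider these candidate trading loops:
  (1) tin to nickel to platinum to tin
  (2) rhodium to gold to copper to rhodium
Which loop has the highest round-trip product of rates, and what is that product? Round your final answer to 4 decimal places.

1.1717

(1) 1.158 × 0.5126 × 1.579 = 0.93728
(2) 0.338 × 0.9132 × 3.796 = 1.17168
Highest is cycle (2) at 1.1717 (>1, arbitrage).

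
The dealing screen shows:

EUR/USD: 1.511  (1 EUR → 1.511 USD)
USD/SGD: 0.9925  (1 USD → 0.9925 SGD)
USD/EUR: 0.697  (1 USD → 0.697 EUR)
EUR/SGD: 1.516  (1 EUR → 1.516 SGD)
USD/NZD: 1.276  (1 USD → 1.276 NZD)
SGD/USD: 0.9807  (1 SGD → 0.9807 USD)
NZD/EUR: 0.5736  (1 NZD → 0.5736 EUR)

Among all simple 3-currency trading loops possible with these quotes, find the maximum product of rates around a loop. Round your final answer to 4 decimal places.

1.1059

EUR→USD→NZD→EUR: 1.511 × 1.276 × 0.5736 = 1.10592
SGD→USD→EUR→SGD: 0.9807 × 0.697 × 1.516 = 1.03626
Maximum is EUR→USD→NZD→EUR at 1.1059; arbitrage exists.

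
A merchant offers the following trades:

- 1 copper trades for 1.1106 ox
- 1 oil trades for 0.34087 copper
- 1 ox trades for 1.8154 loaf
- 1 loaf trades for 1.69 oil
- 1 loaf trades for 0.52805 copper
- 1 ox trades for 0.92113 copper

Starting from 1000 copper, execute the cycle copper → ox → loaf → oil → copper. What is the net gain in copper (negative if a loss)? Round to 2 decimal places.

161.46

1000 copper × 1.1106 = 1110.6 ox
1110.6 ox × 1.8154 = 2016.18324 loaf
2016.18324 loaf × 1.69 = 3407.3496756 oil
3407.3496756 oil × 0.34087 = 1161.463283921772 copper
Net change: 1161.463283921772 − 1000 = 161.463283921772 copper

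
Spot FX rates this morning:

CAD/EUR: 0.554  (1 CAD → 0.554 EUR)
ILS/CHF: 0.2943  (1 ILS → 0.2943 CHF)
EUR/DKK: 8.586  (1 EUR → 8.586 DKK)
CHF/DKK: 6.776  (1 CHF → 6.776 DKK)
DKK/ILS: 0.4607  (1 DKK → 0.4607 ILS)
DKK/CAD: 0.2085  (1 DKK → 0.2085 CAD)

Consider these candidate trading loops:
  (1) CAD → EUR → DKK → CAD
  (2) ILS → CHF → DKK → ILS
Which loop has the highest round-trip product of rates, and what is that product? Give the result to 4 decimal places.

(1) 0.554 × 8.586 × 0.2085 = 0.99176
(2) 0.2943 × 6.776 × 0.4607 = 0.91872
Highest is cycle (1) at 0.9918 (≤1, no arbitrage).

0.9918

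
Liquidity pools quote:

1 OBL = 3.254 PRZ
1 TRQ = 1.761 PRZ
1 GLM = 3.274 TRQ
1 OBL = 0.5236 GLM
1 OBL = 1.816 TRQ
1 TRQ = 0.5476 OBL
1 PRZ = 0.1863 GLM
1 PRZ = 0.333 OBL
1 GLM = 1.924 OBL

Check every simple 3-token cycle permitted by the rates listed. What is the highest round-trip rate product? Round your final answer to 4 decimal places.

1.1664

OBL→PRZ→GLM→OBL: 3.254 × 0.1863 × 1.924 = 1.16637
PRZ→GLM→TRQ→PRZ: 0.1863 × 3.274 × 1.761 = 1.07412
OBL→TRQ→PRZ→OBL: 1.816 × 1.761 × 0.333 = 1.06493
OBL→GLM→TRQ→OBL: 0.5236 × 3.274 × 0.5476 = 0.93873
Maximum is OBL→PRZ→GLM→OBL at 1.1664; arbitrage exists.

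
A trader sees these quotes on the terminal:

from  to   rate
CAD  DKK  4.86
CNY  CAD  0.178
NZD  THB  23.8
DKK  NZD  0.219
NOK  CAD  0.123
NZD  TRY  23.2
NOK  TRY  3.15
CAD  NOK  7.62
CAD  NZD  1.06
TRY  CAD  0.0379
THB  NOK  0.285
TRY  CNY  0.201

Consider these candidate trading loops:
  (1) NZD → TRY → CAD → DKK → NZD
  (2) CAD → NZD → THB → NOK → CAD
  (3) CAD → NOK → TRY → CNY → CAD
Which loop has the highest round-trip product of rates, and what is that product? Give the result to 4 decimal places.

0.9359

(1) 23.2 × 0.0379 × 4.86 × 0.219 = 0.93585
(2) 1.06 × 23.8 × 0.285 × 0.123 = 0.88437
(3) 7.62 × 3.15 × 0.201 × 0.178 = 0.85878
Highest is cycle (1) at 0.9359 (≤1, no arbitrage).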